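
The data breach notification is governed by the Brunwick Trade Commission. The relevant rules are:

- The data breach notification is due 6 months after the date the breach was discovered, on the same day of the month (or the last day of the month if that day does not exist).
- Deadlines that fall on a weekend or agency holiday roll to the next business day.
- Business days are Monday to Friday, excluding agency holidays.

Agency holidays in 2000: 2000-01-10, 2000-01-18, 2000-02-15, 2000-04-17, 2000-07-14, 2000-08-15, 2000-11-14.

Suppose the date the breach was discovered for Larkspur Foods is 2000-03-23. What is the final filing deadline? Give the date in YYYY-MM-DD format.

2000-09-25

Moving 6 months forward from 2000-03-23 on the corresponding day gives 2000-09-23.
Because 2000-09-23 is a Saturday, the deadline becomes 2000-09-25 (Monday).
The final due date is 2000-09-25.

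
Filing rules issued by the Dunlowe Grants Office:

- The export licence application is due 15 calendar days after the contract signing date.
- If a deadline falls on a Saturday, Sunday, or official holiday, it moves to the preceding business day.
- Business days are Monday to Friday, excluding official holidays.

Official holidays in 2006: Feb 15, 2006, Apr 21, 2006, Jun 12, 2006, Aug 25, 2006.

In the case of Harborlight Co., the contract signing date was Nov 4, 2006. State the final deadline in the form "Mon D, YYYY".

Nov 17, 2006

Trigger date Nov 4, 2006 + 15 calendar days = Nov 19, 2006.
Because Nov 19, 2006 is a Sunday, the deadline becomes Nov 17, 2006 (Friday).
Deadline: Nov 17, 2006.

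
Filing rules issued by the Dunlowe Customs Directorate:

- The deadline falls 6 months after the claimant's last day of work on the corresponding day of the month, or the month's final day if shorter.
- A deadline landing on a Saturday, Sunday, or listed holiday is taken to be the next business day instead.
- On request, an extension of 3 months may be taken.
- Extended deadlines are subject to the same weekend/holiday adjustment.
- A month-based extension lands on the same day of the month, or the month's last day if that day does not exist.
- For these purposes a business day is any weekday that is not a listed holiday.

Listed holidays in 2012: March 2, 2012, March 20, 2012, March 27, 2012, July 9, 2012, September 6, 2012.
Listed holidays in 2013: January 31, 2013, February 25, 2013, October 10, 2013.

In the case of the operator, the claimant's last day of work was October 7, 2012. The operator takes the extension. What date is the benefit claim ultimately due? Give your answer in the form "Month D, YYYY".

6 months from October 7, 2012 is April 7, 2013.
April 7, 2013 is a Sunday, so it moves to the next business day, April 8, 2013 (Monday).
The 3 months extension carries April 8, 2013 to July 8, 2013.
July 8, 2013 (Monday) is already a business day.
Final deadline: July 8, 2013.

July 8, 2013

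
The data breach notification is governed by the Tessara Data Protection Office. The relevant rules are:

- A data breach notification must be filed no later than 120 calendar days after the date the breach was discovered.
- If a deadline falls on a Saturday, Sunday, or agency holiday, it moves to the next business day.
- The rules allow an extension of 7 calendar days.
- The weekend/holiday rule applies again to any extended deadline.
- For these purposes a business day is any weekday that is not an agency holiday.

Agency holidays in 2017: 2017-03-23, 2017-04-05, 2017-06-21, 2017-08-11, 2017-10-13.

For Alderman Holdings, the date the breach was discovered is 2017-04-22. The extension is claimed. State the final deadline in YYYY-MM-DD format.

120 calendar days after 2017-04-22 is 2017-08-20.
Because 2017-08-20 is a Sunday, the deadline becomes 2017-08-21 (Monday).
Applying the 7-calendar-day extension: 2017-08-21 + 7 days = 2017-08-28.
Since 2017-08-28 is a Monday and not a holiday, the date is unchanged.
So the filing is due 2017-08-28.

2017-08-28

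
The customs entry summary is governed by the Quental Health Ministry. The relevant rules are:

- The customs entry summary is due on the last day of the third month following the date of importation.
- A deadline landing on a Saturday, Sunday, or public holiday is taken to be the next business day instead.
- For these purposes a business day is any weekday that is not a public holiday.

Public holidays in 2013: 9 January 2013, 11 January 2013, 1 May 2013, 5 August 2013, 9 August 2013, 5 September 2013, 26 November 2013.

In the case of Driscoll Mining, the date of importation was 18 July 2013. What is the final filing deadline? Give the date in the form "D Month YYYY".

31 October 2013

3 months after 18 July 2013 is October 2013; that month ends on 31 October 2013.
31 October 2013 falls on a Thursday, which is a business day, so no adjustment is needed.
The final due date is 31 October 2013.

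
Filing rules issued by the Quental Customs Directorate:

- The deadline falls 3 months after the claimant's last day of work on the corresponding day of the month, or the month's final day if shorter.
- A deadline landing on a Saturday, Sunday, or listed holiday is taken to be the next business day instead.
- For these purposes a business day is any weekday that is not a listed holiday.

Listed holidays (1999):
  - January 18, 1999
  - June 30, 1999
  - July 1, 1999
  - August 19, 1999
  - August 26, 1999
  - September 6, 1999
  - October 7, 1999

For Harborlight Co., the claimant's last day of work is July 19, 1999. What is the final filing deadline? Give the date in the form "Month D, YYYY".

October 19, 1999

Moving 3 months forward from July 19, 1999 on the corresponding day gives October 19, 1999.
Since October 19, 1999 is a Tuesday and not a holiday, the date is unchanged.
So the filing is due October 19, 1999.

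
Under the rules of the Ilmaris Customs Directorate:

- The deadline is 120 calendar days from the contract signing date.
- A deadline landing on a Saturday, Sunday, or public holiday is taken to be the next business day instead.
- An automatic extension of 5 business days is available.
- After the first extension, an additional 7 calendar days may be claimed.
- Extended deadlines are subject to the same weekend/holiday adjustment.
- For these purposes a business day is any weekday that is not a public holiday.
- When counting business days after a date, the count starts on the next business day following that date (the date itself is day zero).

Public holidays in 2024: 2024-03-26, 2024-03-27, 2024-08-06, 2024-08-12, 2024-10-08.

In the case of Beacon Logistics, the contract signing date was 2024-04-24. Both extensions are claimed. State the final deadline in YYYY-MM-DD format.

120 calendar days after 2024-04-24 is 2024-08-22.
Since 2024-08-22 is a Thursday and not a holiday, the date is unchanged.
Counting 5 further business days from 2024-08-22 reaches 2024-08-29.
Since 2024-08-29 is a Thursday and not a holiday, the date is unchanged.
Add the 7 calendar-day extension to 2024-08-29: 2024-09-05.
Since 2024-09-05 is a Thursday and not a holiday, the date is unchanged.
The final due date is 2024-09-05.

2024-09-05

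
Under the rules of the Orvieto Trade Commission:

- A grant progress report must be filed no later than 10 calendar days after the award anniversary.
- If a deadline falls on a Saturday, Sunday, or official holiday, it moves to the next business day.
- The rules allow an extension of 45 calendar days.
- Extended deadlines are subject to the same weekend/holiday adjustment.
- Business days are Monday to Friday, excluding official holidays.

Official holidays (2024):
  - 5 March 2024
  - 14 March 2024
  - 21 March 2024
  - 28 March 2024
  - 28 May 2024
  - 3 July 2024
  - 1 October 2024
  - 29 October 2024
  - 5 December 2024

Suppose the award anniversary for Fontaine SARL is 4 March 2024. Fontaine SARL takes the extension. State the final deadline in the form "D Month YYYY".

29 April 2024

From 4 March 2024, 10 calendar days later is 14 March 2024.
14 March 2024 falls on a listed holiday. Rolling to the next business day gives 15 March 2024, a Friday.
Add the 45 calendar-day extension to 15 March 2024: 29 April 2024.
29 April 2024 is a Monday and not a listed holiday, so it stands.
The final due date is 29 April 2024.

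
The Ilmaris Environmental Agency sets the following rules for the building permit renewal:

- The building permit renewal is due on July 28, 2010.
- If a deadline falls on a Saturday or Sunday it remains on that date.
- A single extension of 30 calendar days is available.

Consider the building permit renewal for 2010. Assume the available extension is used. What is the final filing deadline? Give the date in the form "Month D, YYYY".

The statutory due date is July 28, 2010.
July 28, 2010 is a Wednesday; no weekend or holiday adjustment applies.
With the 30-day extension, July 28, 2010 becomes August 27, 2010.
August 27, 2010 is a Friday; no weekend or holiday adjustment applies.
So the filing is due August 27, 2010.

August 27, 2010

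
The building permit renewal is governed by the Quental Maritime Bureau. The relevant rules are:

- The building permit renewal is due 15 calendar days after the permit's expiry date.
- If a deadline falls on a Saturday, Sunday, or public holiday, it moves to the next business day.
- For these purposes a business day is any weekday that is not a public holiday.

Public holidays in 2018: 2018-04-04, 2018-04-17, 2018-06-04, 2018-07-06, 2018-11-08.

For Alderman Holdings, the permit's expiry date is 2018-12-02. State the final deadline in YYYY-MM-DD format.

Trigger date 2018-12-02 + 15 calendar days = 2018-12-17.
2018-12-17 (Monday) is already a business day.
The final due date is 2018-12-17.

2018-12-17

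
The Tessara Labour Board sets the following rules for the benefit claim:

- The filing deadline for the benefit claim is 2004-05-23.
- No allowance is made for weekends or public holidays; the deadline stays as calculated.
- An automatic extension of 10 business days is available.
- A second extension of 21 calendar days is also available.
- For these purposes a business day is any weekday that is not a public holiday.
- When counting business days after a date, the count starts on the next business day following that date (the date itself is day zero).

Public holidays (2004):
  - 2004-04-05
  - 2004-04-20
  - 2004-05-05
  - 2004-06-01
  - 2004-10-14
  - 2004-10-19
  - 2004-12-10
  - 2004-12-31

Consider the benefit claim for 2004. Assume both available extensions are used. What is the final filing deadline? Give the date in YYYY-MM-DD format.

2004-06-28

The stated deadline is 2004-05-23.
No adjustment is made for weekends or holidays, so 2004-05-23 stands.
Applying the 10-business-day extension: 10 business days after 2004-05-23 is 2004-06-07.
2004-06-07 falls on a Monday. The rules make no weekend/holiday allowance, so it remains 2004-06-07.
Applying the 21-calendar-day extension: 2004-06-07 + 21 days = 2004-06-28.
No adjustment is made for weekends or holidays, so 2004-06-28 stands.
Final deadline: 2004-06-28.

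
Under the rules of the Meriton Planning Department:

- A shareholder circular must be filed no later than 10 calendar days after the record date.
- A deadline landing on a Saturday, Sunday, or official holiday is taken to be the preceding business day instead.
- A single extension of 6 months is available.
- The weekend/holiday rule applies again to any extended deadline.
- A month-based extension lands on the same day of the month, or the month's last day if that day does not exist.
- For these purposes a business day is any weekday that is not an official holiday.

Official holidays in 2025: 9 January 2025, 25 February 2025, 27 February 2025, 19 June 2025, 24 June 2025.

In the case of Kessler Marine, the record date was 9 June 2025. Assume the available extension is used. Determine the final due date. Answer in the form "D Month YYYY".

Adding 10 calendar days to 9 June 2025 gives 19 June 2025.
19 June 2025 falls on a listed holiday. Rolling to the preceding business day gives 18 June 2025, a Wednesday.
The 6 months extension carries 18 June 2025 to 18 December 2025.
18 December 2025 is a Thursday and not a listed holiday, so it stands.
So the filing is due 18 December 2025.

18 December 2025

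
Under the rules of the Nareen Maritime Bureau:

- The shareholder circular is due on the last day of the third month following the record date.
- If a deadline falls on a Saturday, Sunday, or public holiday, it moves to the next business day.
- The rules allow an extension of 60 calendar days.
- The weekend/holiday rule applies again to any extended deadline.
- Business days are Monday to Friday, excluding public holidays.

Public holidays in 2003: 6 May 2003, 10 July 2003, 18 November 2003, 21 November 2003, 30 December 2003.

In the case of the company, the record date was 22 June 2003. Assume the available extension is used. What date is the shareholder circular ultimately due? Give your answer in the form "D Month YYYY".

The third month after 22 June 2003 is September 2003, whose last day is 30 September 2003.
30 September 2003 (Tuesday) is already a business day.
Applying the 60-calendar-day extension: 30 September 2003 + 60 days = 29 November 2003.
29 November 2003 falls on a Saturday. Rolling to the next business day gives 1 December 2003, a Monday.
Final deadline: 1 December 2003.

1 December 2003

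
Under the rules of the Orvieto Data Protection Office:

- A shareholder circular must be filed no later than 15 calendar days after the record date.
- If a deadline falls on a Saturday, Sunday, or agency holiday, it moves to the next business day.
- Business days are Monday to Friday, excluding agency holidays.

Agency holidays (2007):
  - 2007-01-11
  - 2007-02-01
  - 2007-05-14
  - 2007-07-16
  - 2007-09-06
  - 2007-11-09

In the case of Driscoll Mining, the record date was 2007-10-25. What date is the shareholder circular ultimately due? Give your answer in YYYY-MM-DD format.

2007-11-12

From 2007-10-25, 15 calendar days later is 2007-11-09.
2007-11-09 is a listed holiday; the next business day is 2007-11-12 (Monday).
The final due date is 2007-11-12.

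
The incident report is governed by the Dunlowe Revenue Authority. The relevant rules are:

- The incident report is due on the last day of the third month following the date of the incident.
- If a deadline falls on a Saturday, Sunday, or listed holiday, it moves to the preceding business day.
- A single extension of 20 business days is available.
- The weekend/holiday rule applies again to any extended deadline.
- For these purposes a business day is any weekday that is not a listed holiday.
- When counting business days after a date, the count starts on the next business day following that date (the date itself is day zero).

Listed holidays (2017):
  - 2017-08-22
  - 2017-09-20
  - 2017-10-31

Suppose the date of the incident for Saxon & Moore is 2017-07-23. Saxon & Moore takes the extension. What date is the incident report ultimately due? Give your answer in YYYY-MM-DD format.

2017-11-28

The third month after 2017-07-23 is October 2017, whose last day is 2017-10-31.
2017-10-31 falls on a listed holiday. Rolling to the preceding business day gives 2017-10-30, a Monday.
Applying the 20-business-day extension: 20 business days after 2017-10-30 is 2017-11-28.
2017-11-28 is a Tuesday and not a listed holiday, so it stands.
Final deadline: 2017-11-28.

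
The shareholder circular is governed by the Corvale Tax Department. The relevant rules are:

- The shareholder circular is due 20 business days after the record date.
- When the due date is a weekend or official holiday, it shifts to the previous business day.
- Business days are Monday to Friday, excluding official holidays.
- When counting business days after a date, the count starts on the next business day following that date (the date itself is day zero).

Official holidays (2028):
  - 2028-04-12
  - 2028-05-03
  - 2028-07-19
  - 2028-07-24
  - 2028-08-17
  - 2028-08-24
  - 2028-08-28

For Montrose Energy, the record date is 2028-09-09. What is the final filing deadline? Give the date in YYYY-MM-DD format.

Counting 20 business days after 2028-09-09 (skipping weekends and listed holidays) reaches 2028-10-06.
Since 2028-10-06 is a Friday and not a holiday, the date is unchanged.
So the filing is due 2028-10-06.

2028-10-06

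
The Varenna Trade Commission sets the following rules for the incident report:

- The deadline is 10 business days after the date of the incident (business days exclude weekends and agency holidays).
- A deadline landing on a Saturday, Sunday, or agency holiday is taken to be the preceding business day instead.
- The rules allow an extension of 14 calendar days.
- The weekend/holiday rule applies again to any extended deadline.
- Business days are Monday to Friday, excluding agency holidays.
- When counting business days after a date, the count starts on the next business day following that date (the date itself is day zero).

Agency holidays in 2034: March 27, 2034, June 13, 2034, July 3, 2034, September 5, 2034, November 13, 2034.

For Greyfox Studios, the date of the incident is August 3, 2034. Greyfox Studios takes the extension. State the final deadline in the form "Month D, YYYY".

August 31, 2034

Starting the day after August 3, 2034 and counting 10 business days lands on August 17, 2034.
Since August 17, 2034 is a Thursday and not a holiday, the date is unchanged.
The 14-calendar-day extension moves the deadline from August 17, 2034 to August 31, 2034.
August 31, 2034 (Thursday) is already a business day.
Final deadline: August 31, 2034.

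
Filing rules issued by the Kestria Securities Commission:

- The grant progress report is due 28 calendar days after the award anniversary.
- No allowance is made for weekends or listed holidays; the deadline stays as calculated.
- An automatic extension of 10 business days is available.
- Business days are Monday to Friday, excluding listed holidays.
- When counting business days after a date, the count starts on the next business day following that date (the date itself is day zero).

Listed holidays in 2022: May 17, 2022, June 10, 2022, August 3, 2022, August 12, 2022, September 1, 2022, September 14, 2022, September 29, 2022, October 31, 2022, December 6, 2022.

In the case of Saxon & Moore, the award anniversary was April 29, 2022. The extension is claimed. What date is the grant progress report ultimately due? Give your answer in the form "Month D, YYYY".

June 13, 2022

Trigger date April 29, 2022 + 28 calendar days = May 27, 2022.
No adjustment is made for weekends or holidays, so May 27, 2022 stands.
Applying the 10-business-day extension: 10 business days after May 27, 2022 is June 13, 2022.
No adjustment is made for weekends or holidays, so June 13, 2022 stands.
Deadline: June 13, 2022.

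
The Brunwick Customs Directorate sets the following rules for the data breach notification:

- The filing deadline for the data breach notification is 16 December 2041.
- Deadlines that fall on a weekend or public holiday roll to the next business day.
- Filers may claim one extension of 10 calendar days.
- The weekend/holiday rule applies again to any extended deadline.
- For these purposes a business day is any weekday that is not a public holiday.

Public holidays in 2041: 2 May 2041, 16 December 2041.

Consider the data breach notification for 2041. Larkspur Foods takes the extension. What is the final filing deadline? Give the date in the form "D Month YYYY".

The stated deadline is 16 December 2041.
Because 16 December 2041 is a listed holiday, the deadline becomes 17 December 2041 (Tuesday).
The 10-calendar-day extension moves the deadline from 17 December 2041 to 27 December 2041.
27 December 2041 is a Friday and not a listed holiday, so it stands.
So the filing is due 27 December 2041.

27 December 2041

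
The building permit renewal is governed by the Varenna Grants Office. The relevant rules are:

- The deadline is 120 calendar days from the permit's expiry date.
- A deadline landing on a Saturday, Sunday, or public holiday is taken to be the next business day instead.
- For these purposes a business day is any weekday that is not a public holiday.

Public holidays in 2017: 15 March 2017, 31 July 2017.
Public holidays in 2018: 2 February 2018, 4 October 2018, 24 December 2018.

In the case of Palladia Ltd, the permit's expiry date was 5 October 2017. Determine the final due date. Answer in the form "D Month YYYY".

5 February 2018

Trigger date 5 October 2017 + 120 calendar days = 2 February 2018.
Because 2 February 2018 is a listed holiday, the deadline becomes 5 February 2018 (Monday).
Final deadline: 5 February 2018.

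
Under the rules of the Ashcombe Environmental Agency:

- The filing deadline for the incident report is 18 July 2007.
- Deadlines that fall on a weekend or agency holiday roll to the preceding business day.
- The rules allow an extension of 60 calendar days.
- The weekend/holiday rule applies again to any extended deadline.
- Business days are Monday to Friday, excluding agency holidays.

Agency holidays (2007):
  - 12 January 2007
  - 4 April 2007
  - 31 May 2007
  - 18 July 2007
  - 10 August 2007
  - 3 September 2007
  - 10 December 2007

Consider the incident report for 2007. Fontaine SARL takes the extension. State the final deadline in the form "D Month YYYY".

14 September 2007

Start from the fixed due date, 18 July 2007.
18 July 2007 is a listed holiday, so it moves to the preceding business day, 17 July 2007 (Tuesday).
Applying the 60-calendar-day extension: 17 July 2007 + 60 days = 15 September 2007.
15 September 2007 falls on a Saturday. Rolling to the preceding business day gives 14 September 2007, a Friday.
Deadline: 14 September 2007.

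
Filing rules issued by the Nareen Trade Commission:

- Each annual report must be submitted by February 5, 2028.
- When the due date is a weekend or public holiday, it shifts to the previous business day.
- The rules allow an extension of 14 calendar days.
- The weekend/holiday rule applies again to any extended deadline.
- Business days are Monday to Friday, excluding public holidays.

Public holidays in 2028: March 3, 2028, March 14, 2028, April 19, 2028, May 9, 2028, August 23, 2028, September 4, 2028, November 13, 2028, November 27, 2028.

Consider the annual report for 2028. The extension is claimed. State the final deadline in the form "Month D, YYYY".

February 18, 2028

The stated deadline is February 5, 2028.
Because February 5, 2028 is a Saturday, the deadline becomes February 4, 2028 (Friday).
Add the 14 calendar-day extension to February 4, 2028: February 18, 2028.
February 18, 2028 falls on a Friday, which is a business day, so no adjustment is needed.
Deadline: February 18, 2028.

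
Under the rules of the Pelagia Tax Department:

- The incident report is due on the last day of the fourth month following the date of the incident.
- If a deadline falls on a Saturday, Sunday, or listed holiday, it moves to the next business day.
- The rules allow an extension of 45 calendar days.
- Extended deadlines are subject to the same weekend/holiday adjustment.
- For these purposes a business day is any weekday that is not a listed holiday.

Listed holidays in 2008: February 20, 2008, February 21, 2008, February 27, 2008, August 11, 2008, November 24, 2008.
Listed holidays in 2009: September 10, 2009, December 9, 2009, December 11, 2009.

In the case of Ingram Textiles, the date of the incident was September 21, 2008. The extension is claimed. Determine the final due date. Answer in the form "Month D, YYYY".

4 months after September 21, 2008 is January 2009; that month ends on January 31, 2009.
January 31, 2009 falls on a Saturday. Rolling to the next business day gives February 2, 2009, a Monday.
Add the 45 calendar-day extension to February 2, 2009: March 19, 2009.
March 19, 2009 is a Thursday and not a listed holiday, so it stands.
Deadline: March 19, 2009.

March 19, 2009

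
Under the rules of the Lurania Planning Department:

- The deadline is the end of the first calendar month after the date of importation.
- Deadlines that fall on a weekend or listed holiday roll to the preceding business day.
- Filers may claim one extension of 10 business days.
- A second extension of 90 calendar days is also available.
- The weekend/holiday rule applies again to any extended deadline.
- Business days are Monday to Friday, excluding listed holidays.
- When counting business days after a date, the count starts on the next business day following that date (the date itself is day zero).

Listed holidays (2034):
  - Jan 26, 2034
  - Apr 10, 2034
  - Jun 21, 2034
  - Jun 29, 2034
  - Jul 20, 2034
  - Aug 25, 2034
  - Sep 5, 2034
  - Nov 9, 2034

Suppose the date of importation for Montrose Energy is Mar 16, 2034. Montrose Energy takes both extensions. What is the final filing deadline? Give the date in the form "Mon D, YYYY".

1 month after Mar 16, 2034 falls in April 2034; the last day of that month is Apr 30, 2034.
Apr 30, 2034 is a Sunday; the preceding business day is Apr 28, 2034 (Friday).
Applying the 10-business-day extension: 10 business days after Apr 28, 2034 is May 12, 2034.
Since May 12, 2034 is a Friday and not a holiday, the date is unchanged.
The 90-calendar-day extension moves the deadline from May 12, 2034 to Aug 10, 2034.
Aug 10, 2034 falls on a Thursday, which is a business day, so no adjustment is needed.
The final due date is Aug 10, 2034.

Aug 10, 2034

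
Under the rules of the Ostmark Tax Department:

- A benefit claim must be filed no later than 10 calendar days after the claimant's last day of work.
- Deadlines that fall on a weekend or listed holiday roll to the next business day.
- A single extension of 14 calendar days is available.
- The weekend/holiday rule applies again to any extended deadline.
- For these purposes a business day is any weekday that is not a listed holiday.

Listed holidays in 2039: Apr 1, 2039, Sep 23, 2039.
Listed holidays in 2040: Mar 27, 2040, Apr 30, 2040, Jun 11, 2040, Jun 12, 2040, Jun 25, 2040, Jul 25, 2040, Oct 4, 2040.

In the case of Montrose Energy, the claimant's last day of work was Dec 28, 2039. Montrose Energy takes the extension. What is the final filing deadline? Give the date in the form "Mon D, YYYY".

Jan 23, 2040

Trigger date Dec 28, 2039 + 10 calendar days = Jan 7, 2040.
Because Jan 7, 2040 is a Saturday, the deadline becomes Jan 9, 2040 (Monday).
Applying the 14-calendar-day extension: Jan 9, 2040 + 14 days = Jan 23, 2040.
Jan 23, 2040 falls on a Monday, which is a business day, so no adjustment is needed.
Final deadline: Jan 23, 2040.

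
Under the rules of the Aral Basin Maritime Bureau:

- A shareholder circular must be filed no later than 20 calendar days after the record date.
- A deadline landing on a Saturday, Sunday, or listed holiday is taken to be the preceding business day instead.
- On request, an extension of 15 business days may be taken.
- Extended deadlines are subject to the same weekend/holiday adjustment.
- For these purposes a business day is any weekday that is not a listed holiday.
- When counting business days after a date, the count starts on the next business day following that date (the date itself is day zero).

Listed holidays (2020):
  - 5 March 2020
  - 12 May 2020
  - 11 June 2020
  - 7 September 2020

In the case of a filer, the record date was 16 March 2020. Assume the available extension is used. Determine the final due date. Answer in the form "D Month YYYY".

20 calendar days after 16 March 2020 is 5 April 2020.
Because 5 April 2020 is a Sunday, the deadline becomes 3 April 2020 (Friday).
The 15-business-day extension runs from 3 April 2020 to 24 April 2020.
Since 24 April 2020 is a Friday and not a holiday, the date is unchanged.
The final due date is 24 April 2020.

24 April 2020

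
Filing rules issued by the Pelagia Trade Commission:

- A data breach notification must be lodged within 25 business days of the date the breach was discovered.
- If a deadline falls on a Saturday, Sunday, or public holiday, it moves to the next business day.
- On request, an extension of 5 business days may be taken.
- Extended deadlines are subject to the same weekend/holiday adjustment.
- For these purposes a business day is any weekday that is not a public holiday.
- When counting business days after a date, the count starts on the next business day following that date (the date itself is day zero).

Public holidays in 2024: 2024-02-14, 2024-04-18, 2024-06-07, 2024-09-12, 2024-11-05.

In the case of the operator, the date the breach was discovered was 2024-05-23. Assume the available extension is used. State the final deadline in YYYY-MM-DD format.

Starting the day after 2024-05-23 and counting 25 business days lands on 2024-06-28.
2024-06-28 (Friday) is already a business day.
Counting 5 further business days from 2024-06-28 reaches 2024-07-05.
2024-07-05 falls on a Friday, which is a business day, so no adjustment is needed.
Final deadline: 2024-07-05.

2024-07-05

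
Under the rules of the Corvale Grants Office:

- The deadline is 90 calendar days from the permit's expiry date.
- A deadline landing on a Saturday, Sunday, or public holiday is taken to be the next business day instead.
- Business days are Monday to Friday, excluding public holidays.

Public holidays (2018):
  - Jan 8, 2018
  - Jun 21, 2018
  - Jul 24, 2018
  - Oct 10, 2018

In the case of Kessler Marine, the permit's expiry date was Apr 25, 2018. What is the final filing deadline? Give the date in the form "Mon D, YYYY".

Jul 25, 2018

From Apr 25, 2018, 90 calendar days later is Jul 24, 2018.
Because Jul 24, 2018 is a listed holiday, the deadline becomes Jul 25, 2018 (Wednesday).
The final due date is Jul 25, 2018.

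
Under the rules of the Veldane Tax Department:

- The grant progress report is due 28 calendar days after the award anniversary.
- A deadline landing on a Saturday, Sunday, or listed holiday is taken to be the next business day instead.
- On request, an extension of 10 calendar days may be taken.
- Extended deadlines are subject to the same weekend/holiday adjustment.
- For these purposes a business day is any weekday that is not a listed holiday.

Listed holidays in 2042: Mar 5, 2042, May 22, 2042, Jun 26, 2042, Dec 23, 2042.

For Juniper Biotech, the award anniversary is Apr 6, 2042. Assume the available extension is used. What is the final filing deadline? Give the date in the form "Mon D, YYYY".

28 calendar days after Apr 6, 2042 is May 4, 2042.
May 4, 2042 is a Sunday, so it moves to the next business day, May 5, 2042 (Monday).
With the 10-day extension, May 5, 2042 becomes May 15, 2042.
Since May 15, 2042 is a Thursday and not a holiday, the date is unchanged.
So the filing is due May 15, 2042.

May 15, 2042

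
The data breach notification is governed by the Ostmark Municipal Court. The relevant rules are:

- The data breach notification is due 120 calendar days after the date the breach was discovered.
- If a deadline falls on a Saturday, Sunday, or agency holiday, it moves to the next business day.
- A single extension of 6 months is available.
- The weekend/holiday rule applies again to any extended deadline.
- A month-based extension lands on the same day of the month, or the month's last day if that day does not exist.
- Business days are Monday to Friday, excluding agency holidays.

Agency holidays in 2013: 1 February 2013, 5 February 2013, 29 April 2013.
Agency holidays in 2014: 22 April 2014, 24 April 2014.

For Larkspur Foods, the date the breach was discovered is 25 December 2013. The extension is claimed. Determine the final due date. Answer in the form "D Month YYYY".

Adding 120 calendar days to 25 December 2013 gives 24 April 2014.
24 April 2014 is a listed holiday, so it moves to the next business day, 25 April 2014 (Friday).
Applying the 6 months extension: 6 months after 25 April 2014 is 25 October 2014.
25 October 2014 is a Saturday, so it moves to the next business day, 27 October 2014 (Monday).
The final due date is 27 October 2014.

27 October 2014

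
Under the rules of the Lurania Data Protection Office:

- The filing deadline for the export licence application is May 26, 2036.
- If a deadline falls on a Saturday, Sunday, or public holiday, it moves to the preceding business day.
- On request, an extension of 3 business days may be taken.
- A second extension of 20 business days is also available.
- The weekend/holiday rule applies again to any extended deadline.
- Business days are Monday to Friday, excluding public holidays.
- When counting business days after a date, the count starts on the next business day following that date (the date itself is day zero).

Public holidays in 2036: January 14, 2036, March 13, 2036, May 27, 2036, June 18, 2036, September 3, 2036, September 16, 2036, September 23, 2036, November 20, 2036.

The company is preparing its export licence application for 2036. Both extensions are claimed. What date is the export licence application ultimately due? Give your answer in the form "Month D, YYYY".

June 30, 2036

The stated deadline is May 26, 2036.
Since May 26, 2036 is a Monday and not a holiday, the date is unchanged.
Counting 3 further business days from May 26, 2036 reaches May 30, 2036.
May 30, 2036 (Friday) is already a business day.
The 20-business-day extension runs from May 30, 2036 to June 30, 2036.
June 30, 2036 is a Monday and not a listed holiday, so it stands.
Deadline: June 30, 2036.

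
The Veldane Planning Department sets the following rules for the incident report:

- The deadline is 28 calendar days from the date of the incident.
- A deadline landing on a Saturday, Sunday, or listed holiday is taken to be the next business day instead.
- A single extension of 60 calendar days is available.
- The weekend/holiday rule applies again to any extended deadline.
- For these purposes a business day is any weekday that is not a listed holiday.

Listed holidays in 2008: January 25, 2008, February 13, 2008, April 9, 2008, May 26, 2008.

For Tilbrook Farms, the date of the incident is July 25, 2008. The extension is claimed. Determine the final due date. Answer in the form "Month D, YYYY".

Trigger date July 25, 2008 + 28 calendar days = August 22, 2008.
August 22, 2008 (Friday) is already a business day.
Add the 60 calendar-day extension to August 22, 2008: October 21, 2008.
October 21, 2008 falls on a Tuesday, which is a business day, so no adjustment is needed.
Deadline: October 21, 2008.

October 21, 2008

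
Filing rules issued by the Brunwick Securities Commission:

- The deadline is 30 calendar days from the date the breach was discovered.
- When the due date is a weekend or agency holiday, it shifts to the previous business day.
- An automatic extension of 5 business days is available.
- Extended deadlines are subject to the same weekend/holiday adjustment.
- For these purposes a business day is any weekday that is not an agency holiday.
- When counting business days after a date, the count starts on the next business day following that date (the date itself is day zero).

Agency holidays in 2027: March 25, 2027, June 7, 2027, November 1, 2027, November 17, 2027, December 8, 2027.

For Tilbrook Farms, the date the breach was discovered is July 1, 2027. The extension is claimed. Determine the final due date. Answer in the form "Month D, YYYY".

August 6, 2027

Trigger date July 1, 2027 + 30 calendar days = July 31, 2027.
July 31, 2027 is a Saturday; the preceding business day is July 30, 2027 (Friday).
The 5-business-day extension runs from July 30, 2027 to August 6, 2027.
August 6, 2027 (Friday) is already a business day.
So the filing is due August 6, 2027.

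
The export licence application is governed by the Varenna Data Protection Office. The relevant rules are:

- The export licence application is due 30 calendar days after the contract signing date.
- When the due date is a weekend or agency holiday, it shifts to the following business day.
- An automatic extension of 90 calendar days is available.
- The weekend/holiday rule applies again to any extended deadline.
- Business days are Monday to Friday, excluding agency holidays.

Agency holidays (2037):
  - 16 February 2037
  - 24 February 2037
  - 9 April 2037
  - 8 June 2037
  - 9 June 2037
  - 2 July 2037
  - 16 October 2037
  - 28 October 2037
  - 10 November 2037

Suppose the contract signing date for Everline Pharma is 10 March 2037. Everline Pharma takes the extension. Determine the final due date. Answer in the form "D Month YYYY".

Trigger date 10 March 2037 + 30 calendar days = 9 April 2037.
9 April 2037 is a listed holiday; the next business day is 10 April 2037 (Friday).
Add the 90 calendar-day extension to 10 April 2037: 9 July 2037.
9 July 2037 is a Thursday and not a listed holiday, so it stands.
So the filing is due 9 July 2037.

9 July 2037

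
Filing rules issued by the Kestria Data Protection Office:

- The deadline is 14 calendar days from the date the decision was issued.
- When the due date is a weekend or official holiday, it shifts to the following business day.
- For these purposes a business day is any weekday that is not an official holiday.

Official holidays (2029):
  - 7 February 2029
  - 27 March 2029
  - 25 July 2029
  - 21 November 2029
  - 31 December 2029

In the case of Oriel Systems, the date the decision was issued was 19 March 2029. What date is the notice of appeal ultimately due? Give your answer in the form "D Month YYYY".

14 calendar days after 19 March 2029 is 2 April 2029.
2 April 2029 falls on a Monday, which is a business day, so no adjustment is needed.
The final due date is 2 April 2029.

2 April 2029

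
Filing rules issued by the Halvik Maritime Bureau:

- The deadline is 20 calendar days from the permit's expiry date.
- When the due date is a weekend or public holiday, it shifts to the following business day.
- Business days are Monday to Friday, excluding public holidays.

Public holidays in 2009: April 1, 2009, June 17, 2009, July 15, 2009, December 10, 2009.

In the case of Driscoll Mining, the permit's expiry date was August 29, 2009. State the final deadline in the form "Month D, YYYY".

Trigger date August 29, 2009 + 20 calendar days = September 18, 2009.
September 18, 2009 falls on a Friday, which is a business day, so no adjustment is needed.
Deadline: September 18, 2009.

September 18, 2009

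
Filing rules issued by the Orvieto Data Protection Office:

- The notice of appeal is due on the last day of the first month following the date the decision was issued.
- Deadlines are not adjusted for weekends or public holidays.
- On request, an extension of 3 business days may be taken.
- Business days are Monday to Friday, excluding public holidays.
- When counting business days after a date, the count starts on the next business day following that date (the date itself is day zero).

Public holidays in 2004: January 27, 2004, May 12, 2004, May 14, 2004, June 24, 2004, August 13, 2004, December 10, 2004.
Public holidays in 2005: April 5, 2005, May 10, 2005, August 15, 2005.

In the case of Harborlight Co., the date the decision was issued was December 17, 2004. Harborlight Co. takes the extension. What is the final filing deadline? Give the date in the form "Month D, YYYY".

The first month after December 17, 2004 is January 2005, whose last day is January 31, 2005.
No adjustment is made for weekends or holidays, so January 31, 2005 stands.
Counting 3 further business days from January 31, 2005 reaches February 3, 2005.
No adjustment is made for weekends or holidays, so February 3, 2005 stands.
Deadline: February 3, 2005.

February 3, 2005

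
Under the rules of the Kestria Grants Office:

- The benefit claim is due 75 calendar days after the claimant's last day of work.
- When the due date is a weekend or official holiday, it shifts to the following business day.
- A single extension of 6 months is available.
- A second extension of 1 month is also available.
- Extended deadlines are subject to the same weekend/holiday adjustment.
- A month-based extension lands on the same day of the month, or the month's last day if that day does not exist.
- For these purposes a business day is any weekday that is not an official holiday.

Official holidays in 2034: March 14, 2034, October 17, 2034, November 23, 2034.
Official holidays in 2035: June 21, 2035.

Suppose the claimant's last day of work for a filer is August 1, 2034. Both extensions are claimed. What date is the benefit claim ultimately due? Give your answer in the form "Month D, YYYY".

May 16, 2035

From August 1, 2034, 75 calendar days later is October 15, 2034.
October 15, 2034 is a Sunday, so it moves to the next business day, October 16, 2034 (Monday).
Applying the 6 months extension: 6 months after October 16, 2034 is April 16, 2035.
Since April 16, 2035 is a Monday and not a holiday, the date is unchanged.
Applying the 1 month extension: 1 month after April 16, 2035 is May 16, 2035.
May 16, 2035 (Wednesday) is already a business day.
The final due date is May 16, 2035.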